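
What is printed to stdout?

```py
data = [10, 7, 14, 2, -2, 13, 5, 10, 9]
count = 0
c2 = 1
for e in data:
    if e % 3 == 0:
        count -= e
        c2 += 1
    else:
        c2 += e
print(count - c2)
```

-70

e=10: not %3==0; c2=11
e=7: not %3==0; c2=18
e=14: not %3==0; c2=32
e=2: not %3==0; c2=34
e=-2: not %3==0; c2=32
e=13: not %3==0; c2=45
e=5: not %3==0; c2=50
e=10: not %3==0; c2=60
e=9: %3==0, count = 0-9 = -9; c2=61
count-c2 = (-9)-61 = -70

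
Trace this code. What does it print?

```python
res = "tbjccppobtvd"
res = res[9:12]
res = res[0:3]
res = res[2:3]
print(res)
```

d

slice [9:12] → 'tvd'
slice [0:3] → 'tvd'
slice [2:3] → 'd'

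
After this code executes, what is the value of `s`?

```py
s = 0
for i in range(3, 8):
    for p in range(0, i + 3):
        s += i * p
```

i=3,p=0: s = 0+0 = 0
i=3,p=1: s = 0+3 = 3
i=3,p=2: s = 3+6 = 9
i=3,p=3: s = 9+9 = 18
i=3,p=4: s = 18+12 = 30
i=3,p=5: s = 30+15 = 45
i=4,p=0: s = 45+0 = 45
i=4,p=1: s = 45+4 = 49
i=4,p=2: s = 49+8 = 57
i=4,p=3: s = 57+12 = 69
i=4,p=4: s = 69+16 = 85
i=4,p=5: s = 85+20 = 105
i=4,p=6: s = 105+24 = 129
i=5,p=0: s = 129+0 = 129
i=5,p=1: s = 129+5 = 134
i=5,p=2: s = 134+10 = 144
i=5,p=3: s = 144+15 = 159
i=5,p=4: s = 159+20 = 179
i=5,p=5: s = 179+25 = 204
i=5,p=6: s = 204+30 = 234
i=5,p=7: s = 234+35 = 269
i=6,p=0: s = 269+0 = 269
i=6,p=1: s = 269+6 = 275
i=6,p=2: s = 275+12 = 287
i=6,p=3: s = 287+18 = 305
i=6,p=4: s = 305+24 = 329
i=6,p=5: s = 329+30 = 359
i=6,p=6: s = 359+36 = 395
i=6,p=7: s = 395+42 = 437
i=6,p=8: s = 437+48 = 485
i=7,p=0: s = 485+0 = 485
i=7,p=1: s = 485+7 = 492
i=7,p=2: s = 492+14 = 506
i=7,p=3: s = 506+21 = 527
i=7,p=4: s = 527+28 = 555
i=7,p=5: s = 555+35 = 590
i=7,p=6: s = 590+42 = 632
i=7,p=7: s = 632+49 = 681
i=7,p=8: s = 681+56 = 737
i=7,p=9: s = 737+63 = 800

800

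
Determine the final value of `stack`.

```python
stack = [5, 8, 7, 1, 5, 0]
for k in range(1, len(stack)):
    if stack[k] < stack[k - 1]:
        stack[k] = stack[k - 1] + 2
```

k=1: 8>=5, unchanged → [5, 8, 7, 1, 5, 0]
k=2: 7<8, stack[2] = 8+2 = 10 → [5, 8, 10, 1, 5, 0]
k=3: 1<10, stack[3] = 10+2 = 12 → [5, 8, 10, 12, 5, 0]
k=4: 5<12, stack[4] = 12+2 = 14 → [5, 8, 10, 12, 14, 0]
k=5: 0<14, stack[5] = 14+2 = 16 → [5, 8, 10, 12, 14, 16]

[5, 8, 10, 12, 14, 16]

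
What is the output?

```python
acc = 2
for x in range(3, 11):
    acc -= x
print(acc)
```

x=3: acc = 2-3 = -1
x=4: acc = (-1)-4 = -5
x=5: acc = (-5)-5 = -10
x=6: acc = (-10)-6 = -16
x=7: acc = (-16)-7 = -23
x=8: acc = (-23)-8 = -31
x=9: acc = (-31)-9 = -40
x=10: acc = (-40)-10 = -50

-50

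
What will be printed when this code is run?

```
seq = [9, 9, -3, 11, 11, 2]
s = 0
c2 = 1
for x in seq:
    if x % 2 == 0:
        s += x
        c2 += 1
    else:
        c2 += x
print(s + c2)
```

41

x=9: not even; c2=10
x=9: not even; c2=19
x=-3: not even; c2=16
x=11: not even; c2=27
x=11: not even; c2=38
x=2: even, s = 0+2 = 2; c2=39
s+c2 = 2+39 = 41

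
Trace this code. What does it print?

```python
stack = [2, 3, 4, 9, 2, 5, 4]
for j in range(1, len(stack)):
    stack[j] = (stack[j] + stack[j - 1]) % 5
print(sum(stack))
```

j=1: stack[1] = (3+2)%5 = 0 → [2, 0, 4, 9, 2, 5, 4]
j=2: stack[2] = (4+0)%5 = 4 → [2, 0, 4, 9, 2, 5, 4]
j=3: stack[3] = (9+4)%5 = 3 → [2, 0, 4, 3, 2, 5, 4]
j=4: stack[4] = (2+3)%5 = 0 → [2, 0, 4, 3, 0, 5, 4]
j=5: stack[5] = (5+0)%5 = 0 → [2, 0, 4, 3, 0, 0, 4]
j=6: stack[6] = (4+0)%5 = 4 → [2, 0, 4, 3, 0, 0, 4]
sum = 13

13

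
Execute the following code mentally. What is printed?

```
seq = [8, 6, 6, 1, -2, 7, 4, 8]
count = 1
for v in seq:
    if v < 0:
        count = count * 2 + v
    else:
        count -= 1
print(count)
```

v=8: not <0, count = 1-1 = 0
v=6: not <0, count = 0-1 = -1
v=6: not <0, count = (-1)-1 = -2
v=1: not <0, count = (-2)-1 = -3
v=-2: <0, count = (-3)*2+(-2) = -8
v=7: not <0, count = (-8)-1 = -9
v=4: not <0, count = (-9)-1 = -10
v=8: not <0, count = (-10)-1 = -11

-11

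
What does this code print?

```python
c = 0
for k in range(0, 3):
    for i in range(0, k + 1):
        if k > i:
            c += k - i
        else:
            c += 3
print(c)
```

13

k=0,i=0: not 0>0, c = 0+3 = 3
k=1,i=0: 1>0, c = 3+1 = 4
k=1,i=1: not 1>1, c = 4+3 = 7
k=2,i=0: 2>0, c = 7+2 = 9
k=2,i=1: 2>1, c = 9+1 = 10
k=2,i=2: not 2>2, c = 10+3 = 13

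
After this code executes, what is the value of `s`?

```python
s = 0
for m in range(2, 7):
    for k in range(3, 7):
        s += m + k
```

170

m=2,k=3: s = 0+5 = 5
m=2,k=4: s = 5+6 = 11
m=2,k=5: s = 11+7 = 18
m=2,k=6: s = 18+8 = 26
m=3,k=3: s = 26+6 = 32
m=3,k=4: s = 32+7 = 39
m=3,k=5: s = 39+8 = 47
m=3,k=6: s = 47+9 = 56
m=4,k=3: s = 56+7 = 63
m=4,k=4: s = 63+8 = 71
m=4,k=5: s = 71+9 = 80
m=4,k=6: s = 80+10 = 90
m=5,k=3: s = 90+8 = 98
m=5,k=4: s = 98+9 = 107
m=5,k=5: s = 107+10 = 117
m=5,k=6: s = 117+11 = 128
m=6,k=3: s = 128+9 = 137
m=6,k=4: s = 137+10 = 147
m=6,k=5: s = 147+11 = 158
m=6,k=6: s = 158+12 = 170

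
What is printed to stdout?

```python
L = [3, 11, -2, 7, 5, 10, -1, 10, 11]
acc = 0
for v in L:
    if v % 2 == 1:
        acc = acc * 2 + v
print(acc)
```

v=3: odd, acc = 0*2+3 = 3
v=11: odd, acc = 3*2+11 = 17
v=-2: not odd
v=7: odd, acc = 17*2+7 = 41
v=5: odd, acc = 41*2+5 = 87
v=10: not odd
v=-1: odd, acc = 87*2+(-1) = 173
v=10: not odd
v=11: odd, acc = 173*2+11 = 357

357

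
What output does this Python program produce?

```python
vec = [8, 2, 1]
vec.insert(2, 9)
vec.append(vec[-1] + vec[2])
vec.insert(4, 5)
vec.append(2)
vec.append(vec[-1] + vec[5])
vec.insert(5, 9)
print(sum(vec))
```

58

insert 9 at 2 → [8, 2, 9, 1]
append vec[-1]+vec[2] = 1+9 = 10 → [8, 2, 9, 1, 10]
insert 5 at 4 → [8, 2, 9, 1, 5, 10]
append 2 → [8, 2, 9, 1, 5, 10, 2]
append vec[-1]+vec[5] = 2+10 = 12 → [8, 2, 9, 1, 5, 10, 2, 12]
insert 9 at 5 → [8, 2, 9, 1, 5, 9, 10, 2, 12]
sum = 58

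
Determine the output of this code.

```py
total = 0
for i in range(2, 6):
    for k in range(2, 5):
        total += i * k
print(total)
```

i=2,k=2: total = 0+4 = 4
i=2,k=3: total = 4+6 = 10
i=2,k=4: total = 10+8 = 18
i=3,k=2: total = 18+6 = 24
i=3,k=3: total = 24+9 = 33
i=3,k=4: total = 33+12 = 45
i=4,k=2: total = 45+8 = 53
i=4,k=3: total = 53+12 = 65
i=4,k=4: total = 65+16 = 81
i=5,k=2: total = 81+10 = 91
i=5,k=3: total = 91+15 = 106
i=5,k=4: total = 106+20 = 126

126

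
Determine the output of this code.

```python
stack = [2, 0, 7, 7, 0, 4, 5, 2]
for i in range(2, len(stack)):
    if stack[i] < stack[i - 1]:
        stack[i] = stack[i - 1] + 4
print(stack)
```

[2, 0, 7, 7, 11, 15, 19, 23]

i=2: 7>=0, unchanged → [2, 0, 7, 7, 0, 4, 5, 2]
i=3: 7>=7, unchanged → [2, 0, 7, 7, 0, 4, 5, 2]
i=4: 0<7, stack[4] = 7+4 = 11 → [2, 0, 7, 7, 11, 4, 5, 2]
i=5: 4<11, stack[5] = 11+4 = 15 → [2, 0, 7, 7, 11, 15, 5, 2]
i=6: 5<15, stack[6] = 15+4 = 19 → [2, 0, 7, 7, 11, 15, 19, 2]
i=7: 2<19, stack[7] = 19+4 = 23 → [2, 0, 7, 7, 11, 15, 19, 23]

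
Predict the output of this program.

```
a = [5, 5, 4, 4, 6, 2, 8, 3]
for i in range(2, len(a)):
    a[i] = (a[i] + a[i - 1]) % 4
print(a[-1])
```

0

i=2: a[2] = (4+5)%4 = 1 → [5, 5, 1, 4, 6, 2, 8, 3]
i=3: a[3] = (4+1)%4 = 1 → [5, 5, 1, 1, 6, 2, 8, 3]
i=4: a[4] = (6+1)%4 = 3 → [5, 5, 1, 1, 3, 2, 8, 3]
i=5: a[5] = (2+3)%4 = 1 → [5, 5, 1, 1, 3, 1, 8, 3]
i=6: a[6] = (8+1)%4 = 1 → [5, 5, 1, 1, 3, 1, 1, 3]
i=7: a[7] = (3+1)%4 = 0 → [5, 5, 1, 1, 3, 1, 1, 0]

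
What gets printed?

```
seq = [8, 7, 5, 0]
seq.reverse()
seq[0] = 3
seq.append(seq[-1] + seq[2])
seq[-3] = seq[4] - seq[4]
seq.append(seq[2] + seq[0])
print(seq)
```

[3, 5, 0, 8, 15, 3]

reverse → [0, 5, 7, 8]
seq[0] = 3 → [3, 5, 7, 8]
append seq[-1]+seq[2] = 8+7 = 15 → [3, 5, 7, 8, 15]
seq[-3] = seq[4]-seq[4] = 15-15 = 0 → [3, 5, 0, 8, 15]
append seq[2]+seq[0] = 0+3 = 3 → [3, 5, 0, 8, 15, 3]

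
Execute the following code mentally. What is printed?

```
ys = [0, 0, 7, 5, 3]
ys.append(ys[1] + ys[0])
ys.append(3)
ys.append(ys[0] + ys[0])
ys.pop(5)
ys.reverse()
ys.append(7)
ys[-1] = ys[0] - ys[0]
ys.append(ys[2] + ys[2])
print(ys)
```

append ys[1]+ys[0] = 0+0 = 0 → [0, 0, 7, 5, 3, 0]
append 3 → [0, 0, 7, 5, 3, 0, 3]
append ys[0]+ys[0] = 0+0 = 0 → [0, 0, 7, 5, 3, 0, 3, 0]
pop(5) removes 0 → [0, 0, 7, 5, 3, 3, 0]
reverse → [0, 3, 3, 5, 7, 0, 0]
append 7 → [0, 3, 3, 5, 7, 0, 0, 7]
ys[-1] = ys[0]-ys[0] = 0-0 = 0 → [0, 3, 3, 5, 7, 0, 0, 0]
append ys[2]+ys[2] = 3+3 = 6 → [0, 3, 3, 5, 7, 0, 0, 0, 6]

[0, 3, 3, 5, 7, 0, 0, 0, 6]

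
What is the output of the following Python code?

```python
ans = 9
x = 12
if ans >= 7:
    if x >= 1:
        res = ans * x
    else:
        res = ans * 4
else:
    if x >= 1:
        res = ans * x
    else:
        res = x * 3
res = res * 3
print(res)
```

ans=9, x=12
ans >= 7 is True; x >= 1 is True
→ res = ans * x = 108
res = 108*3 = 324

324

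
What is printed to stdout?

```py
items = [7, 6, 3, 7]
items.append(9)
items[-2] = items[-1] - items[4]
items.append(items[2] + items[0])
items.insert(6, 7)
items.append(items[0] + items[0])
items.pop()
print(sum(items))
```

append 9 → [7, 6, 3, 7, 9]
items[-2] = items[-1]-items[4] = 9-9 = 0 → [7, 6, 3, 0, 9]
append items[2]+items[0] = 3+7 = 10 → [7, 6, 3, 0, 9, 10]
insert 7 at 6 → [7, 6, 3, 0, 9, 10, 7]
append items[0]+items[0] = 7+7 = 14 → [7, 6, 3, 0, 9, 10, 7, 14]
pop() removes 14 → [7, 6, 3, 0, 9, 10, 7]
sum = 42

42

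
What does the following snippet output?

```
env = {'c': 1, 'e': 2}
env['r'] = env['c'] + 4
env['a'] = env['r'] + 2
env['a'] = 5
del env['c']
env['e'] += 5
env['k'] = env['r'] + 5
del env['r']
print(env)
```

env['r'] = env['c']+4 = 5 → {'c': 1, 'e': 2, 'r': 5}
env['a'] = env['r']+2 = 7 → {'c': 1, 'e': 2, 'r': 5, 'a': 7}
env['a'] = 5 → {'c': 1, 'e': 2, 'r': 5, 'a': 5}
del 'c' → {'e': 2, 'r': 5, 'a': 5}
env['e'] = 2+5 = 7 → {'e': 7, 'r': 5, 'a': 5}
env['k'] = env['r']+5 = 10 → {'e': 7, 'r': 5, 'a': 5, 'k': 10}
del 'r' → {'e': 7, 'a': 5, 'k': 10}

{'e': 7, 'a': 5, 'k': 10}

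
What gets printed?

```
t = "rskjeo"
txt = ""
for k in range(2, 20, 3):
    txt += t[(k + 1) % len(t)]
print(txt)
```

jrjrjr

k=2: add t[3]='j' → 'j'
k=5: add t[0]='r' → 'jr'
k=8: add t[3]='j' → 'jrj'
k=11: add t[0]='r' → 'jrjr'
k=14: add t[3]='j' → 'jrjrj'
k=17: add t[0]='r' → 'jrjrjr'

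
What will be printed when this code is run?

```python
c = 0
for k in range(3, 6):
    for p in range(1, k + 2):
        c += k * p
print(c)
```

195

k=3,p=1: c = 0+3 = 3
k=3,p=2: c = 3+6 = 9
k=3,p=3: c = 9+9 = 18
k=3,p=4: c = 18+12 = 30
k=4,p=1: c = 30+4 = 34
k=4,p=2: c = 34+8 = 42
k=4,p=3: c = 42+12 = 54
k=4,p=4: c = 54+16 = 70
k=4,p=5: c = 70+20 = 90
k=5,p=1: c = 90+5 = 95
k=5,p=2: c = 95+10 = 105
k=5,p=3: c = 105+15 = 120
k=5,p=4: c = 120+20 = 140
k=5,p=5: c = 140+25 = 165
k=5,p=6: c = 165+30 = 195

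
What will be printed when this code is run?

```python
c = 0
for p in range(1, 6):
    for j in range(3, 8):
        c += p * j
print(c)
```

375

p=1,j=3: c = 0+3 = 3
p=1,j=4: c = 3+4 = 7
p=1,j=5: c = 7+5 = 12
p=1,j=6: c = 12+6 = 18
p=1,j=7: c = 18+7 = 25
p=2,j=3: c = 25+6 = 31
p=2,j=4: c = 31+8 = 39
p=2,j=5: c = 39+10 = 49
p=2,j=6: c = 49+12 = 61
p=2,j=7: c = 61+14 = 75
p=3,j=3: c = 75+9 = 84
p=3,j=4: c = 84+12 = 96
p=3,j=5: c = 96+15 = 111
p=3,j=6: c = 111+18 = 129
p=3,j=7: c = 129+21 = 150
p=4,j=3: c = 150+12 = 162
p=4,j=4: c = 162+16 = 178
p=4,j=5: c = 178+20 = 198
p=4,j=6: c = 198+24 = 222
p=4,j=7: c = 222+28 = 250
p=5,j=3: c = 250+15 = 265
p=5,j=4: c = 265+20 = 285
p=5,j=5: c = 285+25 = 310
p=5,j=6: c = 310+30 = 340
p=5,j=7: c = 340+35 = 375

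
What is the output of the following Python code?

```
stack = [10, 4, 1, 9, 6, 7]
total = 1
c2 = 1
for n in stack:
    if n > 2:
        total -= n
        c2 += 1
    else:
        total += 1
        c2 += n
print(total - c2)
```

-41

n=10: >2, total = 1-10 = -9; c2=2
n=4: >2, total = (-9)-4 = -13; c2=3
n=1: not >2, total = (-13)+1 = -12; c2=4
n=9: >2, total = (-12)-9 = -21; c2=5
n=6: >2, total = (-21)-6 = -27; c2=6
n=7: >2, total = (-27)-7 = -34; c2=7
total-c2 = (-34)-7 = -41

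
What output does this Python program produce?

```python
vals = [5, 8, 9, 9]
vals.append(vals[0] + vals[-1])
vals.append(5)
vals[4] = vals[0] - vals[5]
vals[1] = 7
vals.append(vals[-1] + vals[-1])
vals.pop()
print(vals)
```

append vals[0]+vals[-1] = 5+9 = 14 → [5, 8, 9, 9, 14]
append 5 → [5, 8, 9, 9, 14, 5]
vals[4] = vals[0]-vals[5] = 5-5 = 0 → [5, 8, 9, 9, 0, 5]
vals[1] = 7 → [5, 7, 9, 9, 0, 5]
append vals[-1]+vals[-1] = 5+5 = 10 → [5, 7, 9, 9, 0, 5, 10]
pop() removes 10 → [5, 7, 9, 9, 0, 5]

[5, 7, 9, 9, 0, 5]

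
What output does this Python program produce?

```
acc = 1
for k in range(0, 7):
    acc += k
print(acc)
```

22

k=0: acc = 1+0 = 1
k=1: acc = 1+1 = 2
k=2: acc = 2+2 = 4
k=3: acc = 4+3 = 7
k=4: acc = 7+4 = 11
k=5: acc = 11+5 = 16
k=6: acc = 16+6 = 22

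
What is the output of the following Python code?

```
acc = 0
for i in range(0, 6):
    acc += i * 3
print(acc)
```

i=0: acc = 0+0*3 = 0
i=1: acc = 0+1*3 = 3
i=2: acc = 3+2*3 = 9
i=3: acc = 9+3*3 = 18
i=4: acc = 18+4*3 = 30
i=5: acc = 30+5*3 = 45

45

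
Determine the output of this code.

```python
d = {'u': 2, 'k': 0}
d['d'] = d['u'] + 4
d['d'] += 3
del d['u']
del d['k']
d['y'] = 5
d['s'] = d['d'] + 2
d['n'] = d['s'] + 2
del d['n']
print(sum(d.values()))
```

d['d'] = d['u']+4 = 6 → {'u': 2, 'k': 0, 'd': 6}
d['d'] = 6+3 = 9 → {'u': 2, 'k': 0, 'd': 9}
del 'u' → {'k': 0, 'd': 9}
del 'k' → {'d': 9}
d['y'] = 5 → {'d': 9, 'y': 5}
d['s'] = d['d']+2 = 11 → {'d': 9, 'y': 5, 's': 11}
d['n'] = d['s']+2 = 13 → {'d': 9, 'y': 5, 's': 11, 'n': 13}
del 'n' → {'d': 9, 'y': 5, 's': 11}
sum of values = 25

25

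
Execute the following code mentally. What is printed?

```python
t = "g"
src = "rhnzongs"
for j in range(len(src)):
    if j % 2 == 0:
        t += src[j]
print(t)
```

j=0: add 'r' → 'gr'
j=1: skip
j=2: add 'n' → 'grn'
j=3: skip
j=4: add 'o' → 'grno'
j=5: skip
j=6: add 'g' → 'grnog'
j=7: skip

grnog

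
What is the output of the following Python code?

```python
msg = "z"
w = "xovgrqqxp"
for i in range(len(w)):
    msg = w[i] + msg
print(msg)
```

i=0: prepend 'x' → 'xz'
i=1: prepend 'o' → 'oxz'
i=2: prepend 'v' → 'voxz'
i=3: prepend 'g' → 'gvoxz'
i=4: prepend 'r' → 'rgvoxz'
i=5: prepend 'q' → 'qrgvoxz'
i=6: prepend 'q' → 'qqrgvoxz'
i=7: prepend 'x' → 'xqqrgvoxz'
i=8: prepend 'p' → 'pxqqrgvoxz'

pxqqrgvoxz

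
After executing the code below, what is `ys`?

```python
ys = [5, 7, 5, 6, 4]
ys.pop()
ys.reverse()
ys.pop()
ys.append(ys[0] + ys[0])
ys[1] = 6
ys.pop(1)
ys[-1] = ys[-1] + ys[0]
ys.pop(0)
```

pop() removes 4 → [5, 7, 5, 6]
reverse → [6, 5, 7, 5]
pop() removes 5 → [6, 5, 7]
append ys[0]+ys[0] = 6+6 = 12 → [6, 5, 7, 12]
ys[1] = 6 → [6, 6, 7, 12]
pop(1) removes 6 → [6, 7, 12]
ys[-1] = ys[-1]+ys[0] = 12+6 = 18 → [6, 7, 18]
pop(0) removes 6 → [7, 18]

[7, 18]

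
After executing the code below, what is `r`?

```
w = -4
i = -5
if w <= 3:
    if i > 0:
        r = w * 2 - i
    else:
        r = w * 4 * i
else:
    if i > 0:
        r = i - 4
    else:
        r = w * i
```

w=-4, i=-5
w <= 3 is True; i > 0 is False
→ r = w * 4 * i = 80

80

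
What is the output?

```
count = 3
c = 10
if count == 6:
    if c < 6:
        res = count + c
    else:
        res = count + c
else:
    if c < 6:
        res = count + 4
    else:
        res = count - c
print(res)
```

-7

count=3, c=10
count == 6 is False; c < 6 is False
→ res = count - c = -7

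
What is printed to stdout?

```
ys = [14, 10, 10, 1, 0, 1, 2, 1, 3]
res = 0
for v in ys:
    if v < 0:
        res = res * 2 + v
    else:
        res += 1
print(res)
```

v=14: not <0, res = 0+1 = 1
v=10: not <0, res = 1+1 = 2
v=10: not <0, res = 2+1 = 3
v=1: not <0, res = 3+1 = 4
v=0: not <0, res = 4+1 = 5
v=1: not <0, res = 5+1 = 6
v=2: not <0, res = 6+1 = 7
v=1: not <0, res = 7+1 = 8
v=3: not <0, res = 8+1 = 9

9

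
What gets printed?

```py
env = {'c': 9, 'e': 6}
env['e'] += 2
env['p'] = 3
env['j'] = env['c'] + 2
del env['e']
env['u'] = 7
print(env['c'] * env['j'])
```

env['e'] = 6+2 = 8 → {'c': 9, 'e': 8}
env['p'] = 3 → {'c': 9, 'e': 8, 'p': 3}
env['j'] = env['c']+2 = 11 → {'c': 9, 'e': 8, 'p': 3, 'j': 11}
del 'e' → {'c': 9, 'p': 3, 'j': 11}
env['u'] = 7 → {'c': 9, 'p': 3, 'j': 11, 'u': 7}
env['c']*env['j'] = 9*11 = 99

99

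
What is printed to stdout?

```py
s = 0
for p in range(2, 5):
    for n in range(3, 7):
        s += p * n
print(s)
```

p=2,n=3: s = 0+6 = 6
p=2,n=4: s = 6+8 = 14
p=2,n=5: s = 14+10 = 24
p=2,n=6: s = 24+12 = 36
p=3,n=3: s = 36+9 = 45
p=3,n=4: s = 45+12 = 57
p=3,n=5: s = 57+15 = 72
p=3,n=6: s = 72+18 = 90
p=4,n=3: s = 90+12 = 102
p=4,n=4: s = 102+16 = 118
p=4,n=5: s = 118+20 = 138
p=4,n=6: s = 138+24 = 162

162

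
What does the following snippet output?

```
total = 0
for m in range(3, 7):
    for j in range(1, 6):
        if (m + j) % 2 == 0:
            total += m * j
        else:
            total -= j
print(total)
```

m=3,j=1: even sum, total = 0+3 = 3
m=3,j=2: odd sum, total = 3-2 = 1
m=3,j=3: even sum, total = 1+9 = 10
m=3,j=4: odd sum, total = 10-4 = 6
m=3,j=5: even sum, total = 6+15 = 21
m=4,j=1: odd sum, total = 21-1 = 20
m=4,j=2: even sum, total = 20+8 = 28
m=4,j=3: odd sum, total = 28-3 = 25
m=4,j=4: even sum, total = 25+16 = 41
m=4,j=5: odd sum, total = 41-5 = 36
m=5,j=1: even sum, total = 36+5 = 41
m=5,j=2: odd sum, total = 41-2 = 39
m=5,j=3: even sum, total = 39+15 = 54
m=5,j=4: odd sum, total = 54-4 = 50
m=5,j=5: even sum, total = 50+25 = 75
m=6,j=1: odd sum, total = 75-1 = 74
m=6,j=2: even sum, total = 74+12 = 86
m=6,j=3: odd sum, total = 86-3 = 83
m=6,j=4: even sum, total = 83+24 = 107
m=6,j=5: odd sum, total = 107-5 = 102

102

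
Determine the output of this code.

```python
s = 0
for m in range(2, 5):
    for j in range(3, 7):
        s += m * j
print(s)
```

162

m=2,j=3: s = 0+6 = 6
m=2,j=4: s = 6+8 = 14
m=2,j=5: s = 14+10 = 24
m=2,j=6: s = 24+12 = 36
m=3,j=3: s = 36+9 = 45
m=3,j=4: s = 45+12 = 57
m=3,j=5: s = 57+15 = 72
m=3,j=6: s = 72+18 = 90
m=4,j=3: s = 90+12 = 102
m=4,j=4: s = 102+16 = 118
m=4,j=5: s = 118+20 = 138
m=4,j=6: s = 138+24 = 162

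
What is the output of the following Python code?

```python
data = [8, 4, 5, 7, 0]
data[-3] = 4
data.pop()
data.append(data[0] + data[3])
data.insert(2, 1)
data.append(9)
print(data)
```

data[-3] = 4 → [8, 4, 4, 7, 0]
pop() removes 0 → [8, 4, 4, 7]
append data[0]+data[3] = 8+7 = 15 → [8, 4, 4, 7, 15]
insert 1 at 2 → [8, 4, 1, 4, 7, 15]
append 9 → [8, 4, 1, 4, 7, 15, 9]

[8, 4, 1, 4, 7, 15, 9]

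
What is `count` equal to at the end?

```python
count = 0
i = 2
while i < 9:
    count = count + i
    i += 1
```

i=2: count = 0+2 = 2
i=3: count = 2+3 = 5
i=4: count = 5+4 = 9
i=5: count = 9+5 = 14
i=6: count = 14+6 = 20
i=7: count = 20+7 = 27
i=8: count = 27+8 = 35

35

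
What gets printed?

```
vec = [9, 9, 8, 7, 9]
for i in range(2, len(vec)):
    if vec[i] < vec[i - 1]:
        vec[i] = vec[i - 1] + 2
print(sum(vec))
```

i=2: 8<9, vec[2] = 9+2 = 11 → [9, 9, 11, 7, 9]
i=3: 7<11, vec[3] = 11+2 = 13 → [9, 9, 11, 13, 9]
i=4: 9<13, vec[4] = 13+2 = 15 → [9, 9, 11, 13, 15]
sum = 57

57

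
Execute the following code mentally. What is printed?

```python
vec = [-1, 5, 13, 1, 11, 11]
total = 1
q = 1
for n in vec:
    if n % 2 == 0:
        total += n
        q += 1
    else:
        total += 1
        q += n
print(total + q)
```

n=-1: not even, total = 1+1 = 2; q=0
n=5: not even, total = 2+1 = 3; q=5
n=13: not even, total = 3+1 = 4; q=18
n=1: not even, total = 4+1 = 5; q=19
n=11: not even, total = 5+1 = 6; q=30
n=11: not even, total = 6+1 = 7; q=41
total+q = 7+41 = 48

48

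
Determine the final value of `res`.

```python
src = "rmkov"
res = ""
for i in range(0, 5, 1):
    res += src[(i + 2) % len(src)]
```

'kovrm'

i=0: add src[2]='k' → 'k'
i=1: add src[3]='o' → 'ko'
i=2: add src[4]='v' → 'kov'
i=3: add src[0]='r' → 'kovr'
i=4: add src[1]='m' → 'kovrm'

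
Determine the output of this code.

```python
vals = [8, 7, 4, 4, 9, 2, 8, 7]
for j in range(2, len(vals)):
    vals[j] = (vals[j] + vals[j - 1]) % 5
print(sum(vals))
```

26

j=2: vals[2] = (4+7)%5 = 1 → [8, 7, 1, 4, 9, 2, 8, 7]
j=3: vals[3] = (4+1)%5 = 0 → [8, 7, 1, 0, 9, 2, 8, 7]
j=4: vals[4] = (9+0)%5 = 4 → [8, 7, 1, 0, 4, 2, 8, 7]
j=5: vals[5] = (2+4)%5 = 1 → [8, 7, 1, 0, 4, 1, 8, 7]
j=6: vals[6] = (8+1)%5 = 4 → [8, 7, 1, 0, 4, 1, 4, 7]
j=7: vals[7] = (7+4)%5 = 1 → [8, 7, 1, 0, 4, 1, 4, 1]
sum = 26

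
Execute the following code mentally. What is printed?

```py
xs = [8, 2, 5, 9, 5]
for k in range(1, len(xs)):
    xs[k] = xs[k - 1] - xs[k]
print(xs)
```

[8, 6, 1, -8, -13]

k=1: xs[1] = 8-2 = 6 → [8, 6, 5, 9, 5]
k=2: xs[2] = 6-5 = 1 → [8, 6, 1, 9, 5]
k=3: xs[3] = 1-9 = -8 → [8, 6, 1, -8, 5]
k=4: xs[4] = (-8)-5 = -13 → [8, 6, 1, -8, -13]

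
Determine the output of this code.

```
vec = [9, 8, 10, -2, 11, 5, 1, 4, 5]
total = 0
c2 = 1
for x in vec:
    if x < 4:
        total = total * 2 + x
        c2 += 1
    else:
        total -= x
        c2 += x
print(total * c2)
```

x=9: not <4, total = 0-9 = -9; c2=10
x=8: not <4, total = (-9)-8 = -17; c2=18
x=10: not <4, total = (-17)-10 = -27; c2=28
x=-2: <4, total = (-27)*2+(-2) = -56; c2=29
x=11: not <4, total = (-56)-11 = -67; c2=40
x=5: not <4, total = (-67)-5 = -72; c2=45
x=1: <4, total = (-72)*2+1 = -143; c2=46
x=4: not <4, total = (-143)-4 = -147; c2=50
x=5: not <4, total = (-147)-5 = -152; c2=55
total*c2 = (-152)*55 = -8360

-8360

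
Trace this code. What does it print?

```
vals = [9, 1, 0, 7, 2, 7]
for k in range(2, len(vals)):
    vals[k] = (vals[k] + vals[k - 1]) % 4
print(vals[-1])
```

k=2: vals[2] = (0+1)%4 = 1 → [9, 1, 1, 7, 2, 7]
k=3: vals[3] = (7+1)%4 = 0 → [9, 1, 1, 0, 2, 7]
k=4: vals[4] = (2+0)%4 = 2 → [9, 1, 1, 0, 2, 7]
k=5: vals[5] = (7+2)%4 = 1 → [9, 1, 1, 0, 2, 1]

1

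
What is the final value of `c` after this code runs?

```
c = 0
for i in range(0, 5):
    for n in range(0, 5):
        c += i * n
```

i=0,n=0: c = 0+0 = 0
i=0,n=1: c = 0+0 = 0
i=0,n=2: c = 0+0 = 0
i=0,n=3: c = 0+0 = 0
i=0,n=4: c = 0+0 = 0
i=1,n=0: c = 0+0 = 0
i=1,n=1: c = 0+1 = 1
i=1,n=2: c = 1+2 = 3
i=1,n=3: c = 3+3 = 6
i=1,n=4: c = 6+4 = 10
i=2,n=0: c = 10+0 = 10
i=2,n=1: c = 10+2 = 12
i=2,n=2: c = 12+4 = 16
i=2,n=3: c = 16+6 = 22
i=2,n=4: c = 22+8 = 30
i=3,n=0: c = 30+0 = 30
i=3,n=1: c = 30+3 = 33
i=3,n=2: c = 33+6 = 39
i=3,n=3: c = 39+9 = 48
i=3,n=4: c = 48+12 = 60
i=4,n=0: c = 60+0 = 60
i=4,n=1: c = 60+4 = 64
i=4,n=2: c = 64+8 = 72
i=4,n=3: c = 72+12 = 84
i=4,n=4: c = 84+16 = 100

100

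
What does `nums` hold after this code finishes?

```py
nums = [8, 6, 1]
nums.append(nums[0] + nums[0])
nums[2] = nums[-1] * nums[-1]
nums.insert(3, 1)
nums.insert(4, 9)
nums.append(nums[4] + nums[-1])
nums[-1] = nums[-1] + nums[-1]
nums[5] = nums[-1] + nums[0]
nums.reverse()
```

[50, 58, 9, 1, 256, 6, 8]

append nums[0]+nums[0] = 8+8 = 16 → [8, 6, 1, 16]
nums[2] = nums[-1]*nums[-1] = 16*16 = 256 → [8, 6, 256, 16]
insert 1 at 3 → [8, 6, 256, 1, 16]
insert 9 at 4 → [8, 6, 256, 1, 9, 16]
append nums[4]+nums[-1] = 9+16 = 25 → [8, 6, 256, 1, 9, 16, 25]
nums[-1] = nums[-1]+nums[-1] = 25+25 = 50 → [8, 6, 256, 1, 9, 16, 50]
nums[5] = nums[-1]+nums[0] = 50+8 = 58 → [8, 6, 256, 1, 9, 58, 50]
reverse → [50, 58, 9, 1, 256, 6, 8]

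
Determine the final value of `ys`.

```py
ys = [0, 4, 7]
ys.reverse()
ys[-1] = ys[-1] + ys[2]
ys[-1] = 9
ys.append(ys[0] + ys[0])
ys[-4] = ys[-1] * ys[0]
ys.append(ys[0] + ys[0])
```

[98, 4, 9, 14, 196]

reverse → [7, 4, 0]
ys[-1] = ys[-1]+ys[2] = 0+0 = 0 → [7, 4, 0]
ys[-1] = 9 → [7, 4, 9]
append ys[0]+ys[0] = 7+7 = 14 → [7, 4, 9, 14]
ys[-4] = ys[-1]*ys[0] = 14*7 = 98 → [98, 4, 9, 14]
append ys[0]+ys[0] = 98+98 = 196 → [98, 4, 9, 14, 196]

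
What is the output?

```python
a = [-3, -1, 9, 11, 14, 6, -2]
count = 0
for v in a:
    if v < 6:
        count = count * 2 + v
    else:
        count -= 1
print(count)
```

v=-3: <6, count = 0*2+(-3) = -3
v=-1: <6, count = (-3)*2+(-1) = -7
v=9: not <6, count = (-7)-1 = -8
v=11: not <6, count = (-8)-1 = -9
v=14: not <6, count = (-9)-1 = -10
v=6: not <6, count = (-10)-1 = -11
v=-2: <6, count = (-11)*2+(-2) = -24

-24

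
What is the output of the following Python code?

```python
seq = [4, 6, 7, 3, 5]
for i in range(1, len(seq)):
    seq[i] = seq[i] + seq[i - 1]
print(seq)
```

i=1: seq[1] = 6+4 = 10 → [4, 10, 7, 3, 5]
i=2: seq[2] = 7+10 = 17 → [4, 10, 17, 3, 5]
i=3: seq[3] = 3+17 = 20 → [4, 10, 17, 20, 5]
i=4: seq[4] = 5+20 = 25 → [4, 10, 17, 20, 25]

[4, 10, 17, 20, 25]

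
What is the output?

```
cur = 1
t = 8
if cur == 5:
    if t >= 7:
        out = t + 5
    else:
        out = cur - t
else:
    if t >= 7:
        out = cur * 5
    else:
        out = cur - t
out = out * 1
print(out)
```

5

cur=1, t=8
cur == 5 is False; t >= 7 is True
→ out = cur * 5 = 5
out = 5*1 = 5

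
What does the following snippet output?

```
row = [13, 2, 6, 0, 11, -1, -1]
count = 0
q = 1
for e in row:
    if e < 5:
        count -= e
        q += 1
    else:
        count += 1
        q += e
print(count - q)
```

e=13: not <5, count = 0+1 = 1; q=14
e=2: <5, count = 1-2 = -1; q=15
e=6: not <5, count = (-1)+1 = 0; q=21
e=0: <5, count = 0-0 = 0; q=22
e=11: not <5, count = 0+1 = 1; q=33
e=-1: <5, count = 1-(-1) = 2; q=34
e=-1: <5, count = 2-(-1) = 3; q=35
count-q = 3-35 = -32

-32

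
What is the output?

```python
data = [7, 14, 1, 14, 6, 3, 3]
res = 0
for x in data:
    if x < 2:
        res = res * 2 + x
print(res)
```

x=7: not <2
x=14: not <2
x=1: <2, res = 0*2+1 = 1
x=14: not <2
x=6: not <2
x=3: not <2
x=3: not <2

1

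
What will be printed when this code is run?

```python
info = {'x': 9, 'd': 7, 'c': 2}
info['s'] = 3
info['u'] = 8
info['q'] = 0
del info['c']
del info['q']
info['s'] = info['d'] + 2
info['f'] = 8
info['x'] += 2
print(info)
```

{'x': 11, 'd': 7, 's': 9, 'u': 8, 'f': 8}

info['s'] = 3 → {'x': 9, 'd': 7, 'c': 2, 's': 3}
info['u'] = 8 → {'x': 9, 'd': 7, 'c': 2, 's': 3, 'u': 8}
info['q'] = 0 → {'x': 9, 'd': 7, 'c': 2, 's': 3, 'u': 8, 'q': 0}
del 'c' → {'x': 9, 'd': 7, 's': 3, 'u': 8, 'q': 0}
del 'q' → {'x': 9, 'd': 7, 's': 3, 'u': 8}
info['s'] = info['d']+2 = 9 → {'x': 9, 'd': 7, 's': 9, 'u': 8}
info['f'] = 8 → {'x': 9, 'd': 7, 's': 9, 'u': 8, 'f': 8}
info['x'] = 9+2 = 11 → {'x': 11, 'd': 7, 's': 9, 'u': 8, 'f': 8}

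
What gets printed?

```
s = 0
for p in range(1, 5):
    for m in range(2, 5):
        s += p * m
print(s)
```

90

p=1,m=2: s = 0+2 = 2
p=1,m=3: s = 2+3 = 5
p=1,m=4: s = 5+4 = 9
p=2,m=2: s = 9+4 = 13
p=2,m=3: s = 13+6 = 19
p=2,m=4: s = 19+8 = 27
p=3,m=2: s = 27+6 = 33
p=3,m=3: s = 33+9 = 42
p=3,m=4: s = 42+12 = 54
p=4,m=2: s = 54+8 = 62
p=4,m=3: s = 62+12 = 74
p=4,m=4: s = 74+16 = 90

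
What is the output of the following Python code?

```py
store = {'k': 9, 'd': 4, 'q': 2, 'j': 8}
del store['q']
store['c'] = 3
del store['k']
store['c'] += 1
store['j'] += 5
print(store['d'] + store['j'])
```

17

del 'q' → {'k': 9, 'd': 4, 'j': 8}
store['c'] = 3 → {'k': 9, 'd': 4, 'j': 8, 'c': 3}
del 'k' → {'d': 4, 'j': 8, 'c': 3}
store['c'] = 3+1 = 4 → {'d': 4, 'j': 8, 'c': 4}
store['j'] = 8+5 = 13 → {'d': 4, 'j': 13, 'c': 4}
store['d']+store['j'] = 4+13 = 17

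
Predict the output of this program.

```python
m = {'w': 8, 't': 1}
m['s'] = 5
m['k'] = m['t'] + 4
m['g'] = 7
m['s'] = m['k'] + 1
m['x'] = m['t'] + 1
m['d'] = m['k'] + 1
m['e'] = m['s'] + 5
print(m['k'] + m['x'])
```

m['s'] = 5 → {'w': 8, 't': 1, 's': 5}
m['k'] = m['t']+4 = 5 → {'w': 8, 't': 1, 's': 5, 'k': 5}
m['g'] = 7 → {'w': 8, 't': 1, 's': 5, 'k': 5, 'g': 7}
m['s'] = m['k']+1 = 6 → {'w': 8, 't': 1, 's': 6, 'k': 5, 'g': 7}
m['x'] = m['t']+1 = 2 → {'w': 8, 't': 1, 's': 6, 'k': 5, 'g': 7, 'x': 2}
m['d'] = m['k']+1 = 6 → {'w': 8, 't': 1, 's': 6, 'k': 5, 'g': 7, 'x': 2, 'd': 6}
m['e'] = m['s']+5 = 11 → {'w': 8, 't': 1, 's': 6, 'k': 5, 'g': 7, 'x': 2, 'd': 6, 'e': 11}
m['k']+m['x'] = 5+2 = 7

7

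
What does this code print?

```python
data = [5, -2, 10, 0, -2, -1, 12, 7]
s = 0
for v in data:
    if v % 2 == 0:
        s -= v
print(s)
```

v=5: not even
v=-2: even, s = 0-(-2) = 2
v=10: even, s = 2-10 = -8
v=0: even, s = (-8)-0 = -8
v=-2: even, s = (-8)-(-2) = -6
v=-1: not even
v=12: even, s = (-6)-12 = -18
v=7: not even

-18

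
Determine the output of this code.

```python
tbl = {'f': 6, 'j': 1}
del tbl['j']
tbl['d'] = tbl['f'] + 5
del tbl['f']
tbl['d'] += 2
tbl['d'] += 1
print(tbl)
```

{'d': 14}

del 'j' → {'f': 6}
tbl['d'] = tbl['f']+5 = 11 → {'f': 6, 'd': 11}
del 'f' → {'d': 11}
tbl['d'] = 11+2 = 13 → {'d': 13}
tbl['d'] = 13+1 = 14 → {'d': 14}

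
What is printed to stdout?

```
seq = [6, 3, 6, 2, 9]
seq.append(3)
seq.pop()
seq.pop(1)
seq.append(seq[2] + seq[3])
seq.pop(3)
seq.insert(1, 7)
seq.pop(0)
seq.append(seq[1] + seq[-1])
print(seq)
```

append 3 → [6, 3, 6, 2, 9, 3]
pop() removes 3 → [6, 3, 6, 2, 9]
pop(1) removes 3 → [6, 6, 2, 9]
append seq[2]+seq[3] = 2+9 = 11 → [6, 6, 2, 9, 11]
pop(3) removes 9 → [6, 6, 2, 11]
insert 7 at 1 → [6, 7, 6, 2, 11]
pop(0) removes 6 → [7, 6, 2, 11]
append seq[1]+seq[-1] = 6+11 = 17 → [7, 6, 2, 11, 17]

[7, 6, 2, 11, 17]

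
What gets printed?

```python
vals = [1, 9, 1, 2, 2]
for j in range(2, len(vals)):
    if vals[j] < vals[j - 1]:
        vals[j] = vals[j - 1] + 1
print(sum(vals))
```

j=2: 1<9, vals[2] = 9+1 = 10 → [1, 9, 10, 2, 2]
j=3: 2<10, vals[3] = 10+1 = 11 → [1, 9, 10, 11, 2]
j=4: 2<11, vals[4] = 11+1 = 12 → [1, 9, 10, 11, 12]
sum = 43

43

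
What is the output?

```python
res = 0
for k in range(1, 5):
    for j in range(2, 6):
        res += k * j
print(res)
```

140

k=1,j=2: res = 0+2 = 2
k=1,j=3: res = 2+3 = 5
k=1,j=4: res = 5+4 = 9
k=1,j=5: res = 9+5 = 14
k=2,j=2: res = 14+4 = 18
k=2,j=3: res = 18+6 = 24
k=2,j=4: res = 24+8 = 32
k=2,j=5: res = 32+10 = 42
k=3,j=2: res = 42+6 = 48
k=3,j=3: res = 48+9 = 57
k=3,j=4: res = 57+12 = 69
k=3,j=5: res = 69+15 = 84
k=4,j=2: res = 84+8 = 92
k=4,j=3: res = 92+12 = 104
k=4,j=4: res = 104+16 = 120
k=4,j=5: res = 120+20 = 140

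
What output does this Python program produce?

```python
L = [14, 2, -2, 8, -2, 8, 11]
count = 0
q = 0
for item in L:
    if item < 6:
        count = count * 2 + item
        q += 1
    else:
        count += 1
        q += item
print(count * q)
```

item=14: not <6, count = 0+1 = 1; q=14
item=2: <6, count = 1*2+2 = 4; q=15
item=-2: <6, count = 4*2+(-2) = 6; q=16
item=8: not <6, count = 6+1 = 7; q=24
item=-2: <6, count = 7*2+(-2) = 12; q=25
item=8: not <6, count = 12+1 = 13; q=33
item=11: not <6, count = 13+1 = 14; q=44
count*q = 14*44 = 616

616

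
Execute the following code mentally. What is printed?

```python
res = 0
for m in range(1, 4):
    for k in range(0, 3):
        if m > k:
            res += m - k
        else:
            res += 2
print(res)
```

16

m=1,k=0: 1>0, res = 0+1 = 1
m=1,k=1: not 1>1, res = 1+2 = 3
m=1,k=2: not 1>2, res = 3+2 = 5
m=2,k=0: 2>0, res = 5+2 = 7
m=2,k=1: 2>1, res = 7+1 = 8
m=2,k=2: not 2>2, res = 8+2 = 10
m=3,k=0: 3>0, res = 10+3 = 13
m=3,k=1: 3>1, res = 13+2 = 15
m=3,k=2: 3>2, res = 15+1 = 16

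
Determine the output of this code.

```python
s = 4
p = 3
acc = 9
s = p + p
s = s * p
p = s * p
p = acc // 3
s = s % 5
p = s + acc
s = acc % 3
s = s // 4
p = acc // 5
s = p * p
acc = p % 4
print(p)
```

1

s = 3+3 = 6
s = 6*3 = 18
p = 18*3 = 54
p = 9//3 = 3
s = 18%5 = 3
p = 3+9 = 12
s = 9%3 = 0
s = 0//4 = 0
p = 9//5 = 1
s = 1*1 = 1
acc = 1%4 = 1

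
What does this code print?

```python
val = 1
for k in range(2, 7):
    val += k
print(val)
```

21

k=2: val = 1+2 = 3
k=3: val = 3+3 = 6
k=4: val = 6+4 = 10
k=5: val = 10+5 = 15
k=6: val = 15+6 = 21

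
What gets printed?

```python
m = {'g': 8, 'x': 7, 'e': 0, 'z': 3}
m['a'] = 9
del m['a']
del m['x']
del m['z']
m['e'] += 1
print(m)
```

{'g': 8, 'e': 1}

m['a'] = 9 → {'g': 8, 'x': 7, 'e': 0, 'z': 3, 'a': 9}
del 'a' → {'g': 8, 'x': 7, 'e': 0, 'z': 3}
del 'x' → {'g': 8, 'e': 0, 'z': 3}
del 'z' → {'g': 8, 'e': 0}
m['e'] = 0+1 = 1 → {'g': 8, 'e': 1}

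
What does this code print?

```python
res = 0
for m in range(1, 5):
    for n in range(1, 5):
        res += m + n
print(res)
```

m=1,n=1: res = 0+2 = 2
m=1,n=2: res = 2+3 = 5
m=1,n=3: res = 5+4 = 9
m=1,n=4: res = 9+5 = 14
m=2,n=1: res = 14+3 = 17
m=2,n=2: res = 17+4 = 21
m=2,n=3: res = 21+5 = 26
m=2,n=4: res = 26+6 = 32
m=3,n=1: res = 32+4 = 36
m=3,n=2: res = 36+5 = 41
m=3,n=3: res = 41+6 = 47
m=3,n=4: res = 47+7 = 54
m=4,n=1: res = 54+5 = 59
m=4,n=2: res = 59+6 = 65
m=4,n=3: res = 65+7 = 72
m=4,n=4: res = 72+8 = 80

80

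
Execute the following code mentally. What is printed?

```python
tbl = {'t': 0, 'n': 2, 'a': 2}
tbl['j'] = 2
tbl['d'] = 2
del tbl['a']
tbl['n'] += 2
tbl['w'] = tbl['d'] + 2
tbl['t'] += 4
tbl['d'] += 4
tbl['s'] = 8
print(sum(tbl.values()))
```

28

tbl['j'] = 2 → {'t': 0, 'n': 2, 'a': 2, 'j': 2}
tbl['d'] = 2 → {'t': 0, 'n': 2, 'a': 2, 'j': 2, 'd': 2}
del 'a' → {'t': 0, 'n': 2, 'j': 2, 'd': 2}
tbl['n'] = 2+2 = 4 → {'t': 0, 'n': 4, 'j': 2, 'd': 2}
tbl['w'] = tbl['d']+2 = 4 → {'t': 0, 'n': 4, 'j': 2, 'd': 2, 'w': 4}
tbl['t'] = 0+4 = 4 → {'t': 4, 'n': 4, 'j': 2, 'd': 2, 'w': 4}
tbl['d'] = 2+4 = 6 → {'t': 4, 'n': 4, 'j': 2, 'd': 6, 'w': 4}
tbl['s'] = 8 → {'t': 4, 'n': 4, 'j': 2, 'd': 6, 'w': 4, 's': 8}
sum of values = 28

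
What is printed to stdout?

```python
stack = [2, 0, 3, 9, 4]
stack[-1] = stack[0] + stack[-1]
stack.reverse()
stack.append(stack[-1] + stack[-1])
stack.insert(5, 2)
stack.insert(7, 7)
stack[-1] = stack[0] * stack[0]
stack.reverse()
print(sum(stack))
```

62

stack[-1] = stack[0]+stack[-1] = 2+4 = 6 → [2, 0, 3, 9, 6]
reverse → [6, 9, 3, 0, 2]
append stack[-1]+stack[-1] = 2+2 = 4 → [6, 9, 3, 0, 2, 4]
insert 2 at 5 → [6, 9, 3, 0, 2, 2, 4]
insert 7 at 7 → [6, 9, 3, 0, 2, 2, 4, 7]
stack[-1] = stack[0]*stack[0] = 6*6 = 36 → [6, 9, 3, 0, 2, 2, 4, 36]
reverse → [36, 4, 2, 2, 0, 3, 9, 6]
sum = 62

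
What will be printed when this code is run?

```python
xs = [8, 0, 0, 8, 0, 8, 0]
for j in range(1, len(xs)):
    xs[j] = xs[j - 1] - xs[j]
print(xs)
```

[8, 8, 8, 0, 0, -8, -8]

j=1: xs[1] = 8-0 = 8 → [8, 8, 0, 8, 0, 8, 0]
j=2: xs[2] = 8-0 = 8 → [8, 8, 8, 8, 0, 8, 0]
j=3: xs[3] = 8-8 = 0 → [8, 8, 8, 0, 0, 8, 0]
j=4: xs[4] = 0-0 = 0 → [8, 8, 8, 0, 0, 8, 0]
j=5: xs[5] = 0-8 = -8 → [8, 8, 8, 0, 0, -8, 0]
j=6: xs[6] = (-8)-0 = -8 → [8, 8, 8, 0, 0, -8, -8]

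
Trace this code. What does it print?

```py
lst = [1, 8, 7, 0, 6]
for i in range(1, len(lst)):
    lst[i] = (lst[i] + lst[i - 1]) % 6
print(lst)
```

[1, 3, 4, 4, 4]

i=1: lst[1] = (8+1)%6 = 3 → [1, 3, 7, 0, 6]
i=2: lst[2] = (7+3)%6 = 4 → [1, 3, 4, 0, 6]
i=3: lst[3] = (0+4)%6 = 4 → [1, 3, 4, 4, 6]
i=4: lst[4] = (6+4)%6 = 4 → [1, 3, 4, 4, 4]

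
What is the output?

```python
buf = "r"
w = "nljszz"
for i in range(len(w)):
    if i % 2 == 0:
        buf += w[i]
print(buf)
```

rnjz

i=0: add 'n' → 'rn'
i=1: skip
i=2: add 'j' → 'rnj'
i=3: skip
i=4: add 'z' → 'rnjz'
i=5: skip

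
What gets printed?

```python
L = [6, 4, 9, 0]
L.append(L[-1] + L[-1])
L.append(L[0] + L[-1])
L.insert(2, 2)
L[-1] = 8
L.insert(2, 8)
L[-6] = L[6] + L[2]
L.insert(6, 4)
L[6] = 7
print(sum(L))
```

44

append L[-1]+L[-1] = 0+0 = 0 → [6, 4, 9, 0, 0]
append L[0]+L[-1] = 6+0 = 6 → [6, 4, 9, 0, 0, 6]
insert 2 at 2 → [6, 4, 2, 9, 0, 0, 6]
L[-1] = 8 → [6, 4, 2, 9, 0, 0, 8]
insert 8 at 2 → [6, 4, 8, 2, 9, 0, 0, 8]
L[-6] = L[6]+L[2] = 0+8 = 8 → [6, 4, 8, 2, 9, 0, 0, 8]
insert 4 at 6 → [6, 4, 8, 2, 9, 0, 4, 0, 8]
L[6] = 7 → [6, 4, 8, 2, 9, 0, 7, 0, 8]
sum = 44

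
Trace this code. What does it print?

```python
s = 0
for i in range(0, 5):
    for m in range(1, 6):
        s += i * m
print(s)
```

i=0,m=1: s = 0+0 = 0
i=0,m=2: s = 0+0 = 0
i=0,m=3: s = 0+0 = 0
i=0,m=4: s = 0+0 = 0
i=0,m=5: s = 0+0 = 0
i=1,m=1: s = 0+1 = 1
i=1,m=2: s = 1+2 = 3
i=1,m=3: s = 3+3 = 6
i=1,m=4: s = 6+4 = 10
i=1,m=5: s = 10+5 = 15
i=2,m=1: s = 15+2 = 17
i=2,m=2: s = 17+4 = 21
i=2,m=3: s = 21+6 = 27
i=2,m=4: s = 27+8 = 35
i=2,m=5: s = 35+10 = 45
i=3,m=1: s = 45+3 = 48
i=3,m=2: s = 48+6 = 54
i=3,m=3: s = 54+9 = 63
i=3,m=4: s = 63+12 = 75
i=3,m=5: s = 75+15 = 90
i=4,m=1: s = 90+4 = 94
i=4,m=2: s = 94+8 = 102
i=4,m=3: s = 102+12 = 114
i=4,m=4: s = 114+16 = 130
i=4,m=5: s = 130+20 = 150

150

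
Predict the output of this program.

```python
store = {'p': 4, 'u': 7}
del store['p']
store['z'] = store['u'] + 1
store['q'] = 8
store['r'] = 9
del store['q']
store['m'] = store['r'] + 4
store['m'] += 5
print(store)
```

del 'p' → {'u': 7}
store['z'] = store['u']+1 = 8 → {'u': 7, 'z': 8}
store['q'] = 8 → {'u': 7, 'z': 8, 'q': 8}
store['r'] = 9 → {'u': 7, 'z': 8, 'q': 8, 'r': 9}
del 'q' → {'u': 7, 'z': 8, 'r': 9}
store['m'] = store['r']+4 = 13 → {'u': 7, 'z': 8, 'r': 9, 'm': 13}
store['m'] = 13+5 = 18 → {'u': 7, 'z': 8, 'r': 9, 'm': 18}

{'u': 7, 'z': 8, 'r': 9, 'm': 18}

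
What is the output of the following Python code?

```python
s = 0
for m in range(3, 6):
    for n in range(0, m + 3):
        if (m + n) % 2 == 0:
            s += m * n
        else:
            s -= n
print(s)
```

m=3,n=0: odd sum, s = 0-0 = 0
m=3,n=1: even sum, s = 0+3 = 3
m=3,n=2: odd sum, s = 3-2 = 1
m=3,n=3: even sum, s = 1+9 = 10
m=3,n=4: odd sum, s = 10-4 = 6
m=3,n=5: even sum, s = 6+15 = 21
m=4,n=0: even sum, s = 21+0 = 21
m=4,n=1: odd sum, s = 21-1 = 20
m=4,n=2: even sum, s = 20+8 = 28
m=4,n=3: odd sum, s = 28-3 = 25
m=4,n=4: even sum, s = 25+16 = 41
m=4,n=5: odd sum, s = 41-5 = 36
m=4,n=6: even sum, s = 36+24 = 60
m=5,n=0: odd sum, s = 60-0 = 60
m=5,n=1: even sum, s = 60+5 = 65
m=5,n=2: odd sum, s = 65-2 = 63
m=5,n=3: even sum, s = 63+15 = 78
m=5,n=4: odd sum, s = 78-4 = 74
m=5,n=5: even sum, s = 74+25 = 99
m=5,n=6: odd sum, s = 99-6 = 93
m=5,n=7: even sum, s = 93+35 = 128

128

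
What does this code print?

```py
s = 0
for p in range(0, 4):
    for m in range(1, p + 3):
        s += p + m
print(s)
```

60

p=0,m=1: s = 0+1 = 1
p=0,m=2: s = 1+2 = 3
p=1,m=1: s = 3+2 = 5
p=1,m=2: s = 5+3 = 8
p=1,m=3: s = 8+4 = 12
p=2,m=1: s = 12+3 = 15
p=2,m=2: s = 15+4 = 19
p=2,m=3: s = 19+5 = 24
p=2,m=4: s = 24+6 = 30
p=3,m=1: s = 30+4 = 34
p=3,m=2: s = 34+5 = 39
p=3,m=3: s = 39+6 = 45
p=3,m=4: s = 45+7 = 52
p=3,m=5: s = 52+8 = 60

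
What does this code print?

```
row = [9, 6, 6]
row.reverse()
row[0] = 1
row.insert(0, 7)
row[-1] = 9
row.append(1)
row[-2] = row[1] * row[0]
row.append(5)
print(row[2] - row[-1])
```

1

reverse → [6, 6, 9]
row[0] = 1 → [1, 6, 9]
insert 7 at 0 → [7, 1, 6, 9]
row[-1] = 9 → [7, 1, 6, 9]
append 1 → [7, 1, 6, 9, 1]
row[-2] = row[1]*row[0] = 1*7 = 7 → [7, 1, 6, 7, 1]
append 5 → [7, 1, 6, 7, 1, 5]
row[2]-row[-1] = 6-5 = 1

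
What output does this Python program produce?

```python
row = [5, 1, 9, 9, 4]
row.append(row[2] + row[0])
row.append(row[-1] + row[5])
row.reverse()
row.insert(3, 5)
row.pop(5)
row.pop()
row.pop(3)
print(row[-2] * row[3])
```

append row[2]+row[0] = 9+5 = 14 → [5, 1, 9, 9, 4, 14]
append row[-1]+row[5] = 14+14 = 28 → [5, 1, 9, 9, 4, 14, 28]
reverse → [28, 14, 4, 9, 9, 1, 5]
insert 5 at 3 → [28, 14, 4, 5, 9, 9, 1, 5]
pop(5) removes 9 → [28, 14, 4, 5, 9, 1, 5]
pop() removes 5 → [28, 14, 4, 5, 9, 1]
pop(3) removes 5 → [28, 14, 4, 9, 1]
row[-2]*row[3] = 9*9 = 81

81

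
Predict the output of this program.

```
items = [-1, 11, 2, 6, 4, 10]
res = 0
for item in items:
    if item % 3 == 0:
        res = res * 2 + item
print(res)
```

6

item=-1: not %3==0
item=11: not %3==0
item=2: not %3==0
item=6: %3==0, res = 0*2+6 = 6
item=4: not %3==0
item=10: not %3==0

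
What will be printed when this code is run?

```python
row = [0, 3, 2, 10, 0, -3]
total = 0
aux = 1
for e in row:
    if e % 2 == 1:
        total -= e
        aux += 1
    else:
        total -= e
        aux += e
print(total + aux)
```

3

e=0: not odd, total = 0-0 = 0; aux=1
e=3: odd, total = 0-3 = -3; aux=2
e=2: not odd, total = (-3)-2 = -5; aux=4
e=10: not odd, total = (-5)-10 = -15; aux=14
e=0: not odd, total = (-15)-0 = -15; aux=14
e=-3: odd, total = (-15)-(-3) = -12; aux=15
total+aux = (-12)+15 = 3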